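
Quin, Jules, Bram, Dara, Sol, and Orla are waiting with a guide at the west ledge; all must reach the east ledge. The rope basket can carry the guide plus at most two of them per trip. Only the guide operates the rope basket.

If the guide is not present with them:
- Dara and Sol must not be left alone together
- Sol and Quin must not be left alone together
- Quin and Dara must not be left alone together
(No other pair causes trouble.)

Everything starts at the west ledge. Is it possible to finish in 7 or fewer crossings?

No

Counting alone: the guide can take at most 2 across per trip to the east ledge, so moving all 6 needs at least 3 loaded trips out, with a return between consecutive ones — at least 5 crossings.
The safety rule pushes this higher. Following every safe sequence of crossings, the most of the 6 that can be at the east ledge as the rope basket arrives there on crossings 5, 7 is 4, 5 respectively — never all 6.
So the move cannot be finished within 7 crossings. (The shortest complete plan takes 9:)
1. Guide goes to the east ledge with Dara and Quin.  [the west ledge: Bram, Jules, Orla, Sol | the east ledge: Dara, Quin]
2. Guide goes back to the west ledge with Quin.  [the west ledge: Bram, Jules, Orla, Quin, Sol | the east ledge: Dara]
3. Guide goes to the east ledge with Jules and Quin.  [the west ledge: Bram, Orla, Sol | the east ledge: Dara, Jules, Quin]
4. Guide goes back to the west ledge with Quin.  [the west ledge: Bram, Orla, Quin, Sol | the east ledge: Dara, Jules]
5. Guide goes to the east ledge with Bram and Quin.  [the west ledge: Orla, Sol | the east ledge: Bram, Dara, Jules, Quin]
6. Guide goes back to the west ledge with Quin.  [the west ledge: Orla, Quin, Sol | the east ledge: Bram, Dara, Jules]
7. Guide goes to the east ledge with Orla and Quin.  [the west ledge: Sol | the east ledge: Bram, Dara, Jules, Orla, Quin]
8. Guide goes back to the west ledge with Quin.  [the west ledge: Quin, Sol | the east ledge: Bram, Dara, Jules, Orla]
9. Guide goes to the east ledge with Quin and Sol.  [the west ledge: — | the east ledge: Bram, Dara, Jules, Orla, Quin, Sol]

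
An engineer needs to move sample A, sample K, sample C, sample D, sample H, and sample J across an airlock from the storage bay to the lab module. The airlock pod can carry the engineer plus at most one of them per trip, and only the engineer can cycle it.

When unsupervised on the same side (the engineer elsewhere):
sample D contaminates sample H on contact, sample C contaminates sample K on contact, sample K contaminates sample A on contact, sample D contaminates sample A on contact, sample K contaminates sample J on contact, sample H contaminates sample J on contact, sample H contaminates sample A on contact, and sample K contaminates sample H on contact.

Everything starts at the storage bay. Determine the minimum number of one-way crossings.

Whatever the first load, the items left behind include a forbidden pair without the engineer. No opening move is safe, so no plan exists.

impossible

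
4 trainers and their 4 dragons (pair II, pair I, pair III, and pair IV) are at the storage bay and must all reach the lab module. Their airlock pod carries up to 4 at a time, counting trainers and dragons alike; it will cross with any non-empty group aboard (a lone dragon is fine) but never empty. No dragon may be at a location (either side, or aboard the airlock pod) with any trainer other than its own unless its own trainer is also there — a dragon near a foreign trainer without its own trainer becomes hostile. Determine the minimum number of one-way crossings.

Counting alone: each trip to the lab module takes at most 4 across and each return brings at least 1 back, so after t trips out (and t−1 returns) at most 4t − (t−1) of the 8 are across; that first reaches 8 at t = 3, so at least 5 crossings are needed.
The plan below uses exactly 5 crossings, so it is optimal:
1. dragon II and trainer II cross → the lab module.
2. trainer II crosses ← the storage bay.
3. trainer I, trainer II, trainer III, and trainer IV cross → the lab module.
4. dragon II crosses ← the storage bay.
5. dragon I, dragon II, dragon III, and dragon IV cross → the lab module.

5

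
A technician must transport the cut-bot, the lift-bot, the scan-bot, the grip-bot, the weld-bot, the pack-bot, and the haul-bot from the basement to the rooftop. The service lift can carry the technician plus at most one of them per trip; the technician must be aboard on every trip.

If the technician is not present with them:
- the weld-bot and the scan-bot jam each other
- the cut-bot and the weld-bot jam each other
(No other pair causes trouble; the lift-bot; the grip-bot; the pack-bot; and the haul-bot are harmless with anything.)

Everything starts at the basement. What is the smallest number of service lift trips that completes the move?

Counting alone: the technician can take at most 1 across per trip to the rooftop, so moving all 7 needs at least 7 loaded trips out, with a return between consecutive ones — at least 13 crossings.
The safety rule pushes this higher. Following every safe sequence of crossings, the most of the 7 that can be at the rooftop as the service lift arrives there on crossing 13 is 6 — never all 7.
So no plan with fewer than 15 crossings exists, and this one achieves 15:
1. Technician goes to the rooftop with the weld-bot.
2. Technician goes back to the basement alone.
3. Technician goes to the rooftop with the cut-bot.
4. Technician goes back to the basement with the weld-bot.
5. Technician goes to the rooftop with the scan-bot.
6. Technician goes back to the basement alone.
7. Technician goes to the rooftop with the lift-bot.
8. Technician goes back to the basement alone.
9. Technician goes to the rooftop with the grip-bot.
10. Technician goes back to the basement alone.
11. Technician goes to the rooftop with the pack-bot.
12. Technician goes back to the basement alone.
13. Technician goes to the rooftop with the haul-bot.
14. Technician goes back to the basement alone.
15. Technician goes to the rooftop with the weld-bot.

15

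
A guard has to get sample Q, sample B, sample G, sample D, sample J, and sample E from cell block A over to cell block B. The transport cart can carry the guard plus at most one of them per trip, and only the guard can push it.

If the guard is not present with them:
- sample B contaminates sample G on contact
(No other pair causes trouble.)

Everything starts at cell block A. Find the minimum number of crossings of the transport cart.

Counting alone: the guard can take at most 1 across per trip to cell block B, so moving all 6 needs at least 6 loaded trips out, with a return between consecutive ones — at least 11 crossings.
The plan below uses exactly 11 crossings, so it is optimal:
1. Guard goes to cell block B with sample B.  [cell block A: sample D, sample E, sample G, sample J, sample Q | cell block B: sample B]
2. Guard goes back to cell block A alone.  [cell block A: sample D, sample E, sample G, sample J, sample Q | cell block B: sample B]
3. Guard goes to cell block B with sample Q.  [cell block A: sample D, sample E, sample G, sample J | cell block B: sample B, sample Q]
4. Guard goes back to cell block A alone.  [cell block A: sample D, sample E, sample G, sample J | cell block B: sample B, sample Q]
5. Guard goes to cell block B with sample D.  [cell block A: sample E, sample G, sample J | cell block B: sample B, sample D, sample Q]
6. Guard goes back to cell block A alone.  [cell block A: sample E, sample G, sample J | cell block B: sample B, sample D, sample Q]
7. Guard goes to cell block B with sample J.  [cell block A: sample E, sample G | cell block B: sample B, sample D, sample J, sample Q]
8. Guard goes back to cell block A alone.  [cell block A: sample E, sample G | cell block B: sample B, sample D, sample J, sample Q]
9. Guard goes to cell block B with sample E.  [cell block A: sample G | cell block B: sample B, sample D, sample E, sample J, sample Q]
10. Guard goes back to cell block A alone.  [cell block A: sample G | cell block B: sample B, sample D, sample E, sample J, sample Q]
11. Guard goes to cell block B with sample G.  [cell block A: — | cell block B: sample B, sample D, sample E, sample G, sample J, sample Q]

11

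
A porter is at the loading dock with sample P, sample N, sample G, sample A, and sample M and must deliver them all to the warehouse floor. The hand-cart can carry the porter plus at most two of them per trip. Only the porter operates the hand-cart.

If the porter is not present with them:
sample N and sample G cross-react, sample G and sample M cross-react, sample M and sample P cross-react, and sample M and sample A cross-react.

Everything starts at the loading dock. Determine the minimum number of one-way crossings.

5

Counting alone: the porter can take at most 2 across per trip to the warehouse floor, so moving all 5 needs at least 3 loaded trips out, with a return between consecutive ones — at least 5 crossings.
The plan below uses exactly 5 crossings, so it is optimal:
1. Porter goes to the warehouse floor with sample M and sample N.
2. Porter goes back to the loading dock alone.
3. Porter goes to the warehouse floor with sample A and sample P.
4. Porter goes back to the loading dock with sample M.
5. Porter goes to the warehouse floor with sample G and sample M.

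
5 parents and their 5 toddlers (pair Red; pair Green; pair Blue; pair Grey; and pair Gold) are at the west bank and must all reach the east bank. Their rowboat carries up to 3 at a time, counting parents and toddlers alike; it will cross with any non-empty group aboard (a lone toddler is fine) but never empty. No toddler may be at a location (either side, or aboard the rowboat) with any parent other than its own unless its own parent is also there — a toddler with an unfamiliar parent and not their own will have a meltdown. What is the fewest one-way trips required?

11

Counting alone: each trip to the east bank takes at most 3 across and each return brings at least 1 back, so after t trips out (and t−1 returns) at most 3t − (t−1) of the 10 are across; that first reaches 10 at t = 5, so at least 9 crossings are needed.
The safety rule pushes this higher. Following every safe sequence of crossings, the most of the 10 that can be at the east bank as the rowboat arrives there on crossing 9 is 9 — never all 10.
So no plan with fewer than 11 crossings exists, and this one achieves 11:
1. parent Red and toddler Red cross → the east bank.
2. parent Red crosses ← the west bank.
3. toddler Blue, toddler Green, and toddler Grey cross → the east bank.
4. toddler Red crosses ← the west bank.
5. parent Blue, parent Green, and parent Grey cross → the east bank.
6. parent Green and toddler Green cross ← the west bank.
7. parent Gold, parent Green, and parent Red cross → the east bank.
8. toddler Blue crosses ← the west bank.
9. toddler Green and toddler Red cross → the east bank.
10. toddler Red crosses ← the west bank.
11. toddler Blue, toddler Gold, and toddler Red cross → the east bank.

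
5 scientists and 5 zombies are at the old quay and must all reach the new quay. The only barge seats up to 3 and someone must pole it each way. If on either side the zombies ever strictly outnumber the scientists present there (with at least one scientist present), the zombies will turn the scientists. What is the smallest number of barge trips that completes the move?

11

Counting alone: each trip to the new quay takes at most 3 across and each return brings at least 1 back, so after t trips out (and t−1 returns) at most 3t − (t−1) of the 10 are across; that first reaches 10 at t = 5, so at least 9 crossings are needed.
The safety rule pushes this higher. Following every safe sequence of crossings, the most of the 10 that can be at the new quay as the barge arrives there on crossing 9 is 9 — never all 10.
So no plan with fewer than 11 crossings exists, and this one achieves 11:
1. 2 zombies → the new quay.  (the old quay: 5S 3Z; the new quay: 0S 2Z)
2. 1 zombie ← the old quay.  (the old quay: 5S 4Z; the new quay: 0S 1Z)
3. 3 zombies → the new quay.  (the old quay: 5S 1Z; the new quay: 0S 4Z)
4. 1 zombie ← the old quay.  (the old quay: 5S 2Z; the new quay: 0S 3Z)
5. 3 scientists → the new quay.  (the old quay: 2S 2Z; the new quay: 3S 3Z)
6. 1 scientist and 1 zombie ← the old quay.  (the old quay: 3S 3Z; the new quay: 2S 2Z)
7. 3 scientists → the new quay.  (the old quay: 0S 3Z; the new quay: 5S 2Z)
8. 1 zombie ← the old quay.  (the old quay: 0S 4Z; the new quay: 5S 1Z)
9. 2 zombies → the new quay.  (the old quay: 0S 2Z; the new quay: 5S 3Z)
10. 1 zombie ← the old quay.  (the old quay: 0S 3Z; the new quay: 5S 2Z)
11. 3 zombies → the new quay.  (the old quay: 0S 0Z; the new quay: 5S 5Z)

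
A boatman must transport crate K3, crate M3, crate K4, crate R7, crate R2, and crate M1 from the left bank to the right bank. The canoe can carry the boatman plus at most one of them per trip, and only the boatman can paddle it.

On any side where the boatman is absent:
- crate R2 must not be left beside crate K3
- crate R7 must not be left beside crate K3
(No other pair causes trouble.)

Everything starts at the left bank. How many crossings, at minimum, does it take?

13

Counting alone: the boatman can take at most 1 across per trip to the right bank, so moving all 6 needs at least 6 loaded trips out, with a return between consecutive ones — at least 11 crossings.
The safety rule pushes this higher. Following every safe sequence of crossings, the most of the 6 that can be at the right bank as the canoe arrives there on crossing 11 is 5 — never all 6.
So no plan with fewer than 13 crossings exists, and this one achieves 13:
1. Boatman goes to the right bank with crate K3.  [the left bank: crate K4, crate M1, crate M3, crate R2, crate R7 | the right bank: crate K3]
2. Boatman goes back to the left bank alone.  [the left bank: crate K4, crate M1, crate M3, crate R2, crate R7 | the right bank: crate K3]
3. Boatman goes to the right bank with crate M3.  [the left bank: crate K4, crate M1, crate R2, crate R7 | the right bank: crate K3, crate M3]
4. Boatman goes back to the left bank alone.  [the left bank: crate K4, crate M1, crate R2, crate R7 | the right bank: crate K3, crate M3]
5. Boatman goes to the right bank with crate K4.  [the left bank: crate M1, crate R2, crate R7 | the right bank: crate K3, crate K4, crate M3]
6. Boatman goes back to the left bank alone.  [the left bank: crate M1, crate R2, crate R7 | the right bank: crate K3, crate K4, crate M3]
7. Boatman goes to the right bank with crate R7.  [the left bank: crate M1, crate R2 | the right bank: crate K3, crate K4, crate M3, crate R7]
8. Boatman goes back to the left bank with crate K3.  [the left bank: crate K3, crate M1, crate R2 | the right bank: crate K4, crate M3, crate R7]
9. Boatman goes to the right bank with crate R2.  [the left bank: crate K3, crate M1 | the right bank: crate K4, crate M3, crate R2, crate R7]
10. Boatman goes back to the left bank alone.  [the left bank: crate K3, crate M1 | the right bank: crate K4, crate M3, crate R2, crate R7]
11. Boatman goes to the right bank with crate M1.  [the left bank: crate K3 | the right bank: crate K4, crate M1, crate M3, crate R2, crate R7]
12. Boatman goes back to the left bank alone.  [the left bank: crate K3 | the right bank: crate K4, crate M1, crate M3, crate R2, crate R7]
13. Boatman goes to the right bank with crate K3.  [the left bank: — | the right bank: crate K3, crate K4, crate M1, crate M3, crate R2, crate R7]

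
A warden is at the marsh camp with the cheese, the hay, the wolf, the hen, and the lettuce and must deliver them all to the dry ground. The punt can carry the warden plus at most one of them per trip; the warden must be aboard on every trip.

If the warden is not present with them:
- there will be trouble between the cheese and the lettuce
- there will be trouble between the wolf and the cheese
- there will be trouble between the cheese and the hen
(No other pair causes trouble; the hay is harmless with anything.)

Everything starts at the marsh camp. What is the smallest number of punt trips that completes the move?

impossible

Following every safe sequence of crossings from the start, the most of the 5 that can be at the dry ground as the punt arrives there on crossings 1, 3, 5 is 1, 2, 3 respectively; the best ever achieved is 3 of 5.
From crossing 7 on, no configuration arises that was not already reachable earlier: only 18 distinct safe configurations (who is on which side, and where the punt is) can ever be reached, none of them has everyone across, and every continuation just revisits them. So no valid plan exists.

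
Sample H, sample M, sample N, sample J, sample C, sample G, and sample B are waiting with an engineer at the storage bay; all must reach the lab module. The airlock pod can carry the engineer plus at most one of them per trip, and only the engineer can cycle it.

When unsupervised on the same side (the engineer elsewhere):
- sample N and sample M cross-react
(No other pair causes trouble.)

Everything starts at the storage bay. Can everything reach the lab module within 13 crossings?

Yes — this plan uses 13 crossings (≤ 13):
1. Engineer goes to the lab module with sample M.
2. Engineer goes back to the storage bay alone.
3. Engineer goes to the lab module with sample H.
4. Engineer goes back to the storage bay alone.
5. Engineer goes to the lab module with sample J.
6. Engineer goes back to the storage bay alone.
7. Engineer goes to the lab module with sample C.
8. Engineer goes back to the storage bay alone.
9. Engineer goes to the lab module with sample G.
10. Engineer goes back to the storage bay alone.
11. Engineer goes to the lab module with sample B.
12. Engineer goes back to the storage bay alone.
13. Engineer goes to the lab module with sample N.

Yes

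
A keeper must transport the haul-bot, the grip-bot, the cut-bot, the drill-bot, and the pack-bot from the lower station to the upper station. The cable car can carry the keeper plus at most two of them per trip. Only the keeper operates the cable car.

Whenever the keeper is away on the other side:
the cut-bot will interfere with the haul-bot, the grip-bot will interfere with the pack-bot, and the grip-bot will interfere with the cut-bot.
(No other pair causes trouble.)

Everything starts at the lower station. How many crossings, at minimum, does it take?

Counting alone: the keeper can take at most 2 across per trip to the upper station, so moving all 5 needs at least 3 loaded trips out, with a return between consecutive ones — at least 5 crossings.
The plan below uses exactly 5 crossings, so it is optimal:
1. Keeper goes to the upper station with the grip-bot and the haul-bot.  [the lower station: the cut-bot, the drill-bot, the pack-bot | the upper station: the grip-bot, the haul-bot]
2. Keeper goes back to the lower station alone.  [the lower station: the cut-bot, the drill-bot, the pack-bot | the upper station: the grip-bot, the haul-bot]
3. Keeper goes to the upper station with the drill-bot.  [the lower station: the cut-bot, the pack-bot | the upper station: the drill-bot, the grip-bot, the haul-bot]
4. Keeper goes back to the lower station alone.  [the lower station: the cut-bot, the pack-bot | the upper station: the drill-bot, the grip-bot, the haul-bot]
5. Keeper goes to the upper station with the cut-bot and the pack-bot.  [the lower station: — | the upper station: the cut-bot, the drill-bot, the grip-bot, the haul-bot, the pack-bot]

5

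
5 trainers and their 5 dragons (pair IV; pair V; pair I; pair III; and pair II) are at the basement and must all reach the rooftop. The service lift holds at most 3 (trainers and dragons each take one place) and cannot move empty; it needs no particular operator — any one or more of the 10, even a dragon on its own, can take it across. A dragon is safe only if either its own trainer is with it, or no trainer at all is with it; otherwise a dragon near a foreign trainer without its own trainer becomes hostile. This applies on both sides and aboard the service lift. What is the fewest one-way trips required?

11

Counting alone: each trip to the rooftop takes at most 3 across and each return brings at least 1 back, so after t trips out (and t−1 returns) at most 3t − (t−1) of the 10 are across; that first reaches 10 at t = 5, so at least 9 crossings are needed.
The safety rule pushes this higher. Following every safe sequence of crossings, the most of the 10 that can be at the rooftop as the service lift arrives there on crossing 9 is 9 — never all 10.
So no plan with fewer than 11 crossings exists, and this one achieves 11:
1. dragon IV and trainer IV cross → the rooftop.
2. trainer IV crosses ← the basement.
3. dragon I, dragon III, and dragon V cross → the rooftop.
4. dragon IV crosses ← the basement.
5. trainer I, trainer III, and trainer V cross → the rooftop.
6. dragon V and trainer V cross ← the basement.
7. trainer II, trainer IV, and trainer V cross → the rooftop.
8. dragon I crosses ← the basement.
9. dragon IV and dragon V cross → the rooftop.
10. dragon IV crosses ← the basement.
11. dragon I, dragon II, and dragon IV cross → the rooftop.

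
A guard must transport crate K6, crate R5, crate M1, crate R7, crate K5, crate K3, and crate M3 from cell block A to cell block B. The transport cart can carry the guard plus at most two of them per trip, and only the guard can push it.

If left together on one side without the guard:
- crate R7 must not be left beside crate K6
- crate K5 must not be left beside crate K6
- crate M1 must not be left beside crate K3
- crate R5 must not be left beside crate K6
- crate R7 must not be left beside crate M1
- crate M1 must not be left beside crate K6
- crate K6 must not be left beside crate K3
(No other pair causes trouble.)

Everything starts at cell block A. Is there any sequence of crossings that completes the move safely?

1. Guard goes to cell block B with crate K6 and crate M1.  [cell block A: crate K3, crate K5, crate M3, crate R5, crate R7 | cell block B: crate K6, crate M1]
2. Guard goes back to cell block A with crate K6.  [cell block A: crate K3, crate K5, crate K6, crate M3, crate R5, crate R7 | cell block B: crate M1]
3. Guard goes to cell block B with crate K6 and crate R5.  [cell block A: crate K3, crate K5, crate M3, crate R7 | cell block B: crate K6, crate M1, crate R5]
4. Guard goes back to cell block A with crate K6.  [cell block A: crate K3, crate K5, crate K6, crate M3, crate R7 | cell block B: crate M1, crate R5]
5. Guard goes to cell block B with crate K5 and crate K6.  [cell block A: crate K3, crate M3, crate R7 | cell block B: crate K5, crate K6, crate M1, crate R5]
6. Guard goes back to cell block A with crate K6.  [cell block A: crate K3, crate K6, crate M3, crate R7 | cell block B: crate K5, crate M1, crate R5]
7. Guard goes to cell block B with crate K6 and crate M3.  [cell block A: crate K3, crate R7 | cell block B: crate K5, crate K6, crate M1, crate M3, crate R5]
8. Guard goes back to cell block A with crate K6.  [cell block A: crate K3, crate K6, crate R7 | cell block B: crate K5, crate M1, crate M3, crate R5]
9. Guard goes to cell block B with crate K3 and crate R7.  [cell block A: crate K6 | cell block B: crate K3, crate K5, crate M1, crate M3, crate R5, crate R7]
10. Guard goes back to cell block A with crate M1.  [cell block A: crate K6, crate M1 | cell block B: crate K3, crate K5, crate M3, crate R5, crate R7]
11. Guard goes to cell block B with crate K6 and crate M1.  [cell block A: — | cell block B: crate K3, crate K5, crate K6, crate M1, crate M3, crate R5, crate R7]

Yes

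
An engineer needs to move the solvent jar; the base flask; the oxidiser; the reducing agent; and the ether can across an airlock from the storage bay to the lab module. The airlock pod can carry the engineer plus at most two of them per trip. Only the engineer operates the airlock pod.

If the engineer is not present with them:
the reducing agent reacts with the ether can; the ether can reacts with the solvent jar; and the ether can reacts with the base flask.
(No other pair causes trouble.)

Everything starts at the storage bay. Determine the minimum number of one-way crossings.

Counting alone: the engineer can take at most 2 across per trip to the lab module, so moving all 5 needs at least 3 loaded trips out, with a return between consecutive ones — at least 5 crossings.
The plan below uses exactly 5 crossings, so it is optimal:
1. Engineer goes to the lab module with the ether can and the solvent jar.  [the storage bay: the base flask, the oxidiser, the reducing agent | the lab module: the ether can, the solvent jar]
2. Engineer goes back to the storage bay with the ether can.  [the storage bay: the base flask, the ether can, the oxidiser, the reducing agent | the lab module: the solvent jar]
3. Engineer goes to the lab module with the base flask and the reducing agent.  [the storage bay: the ether can, the oxidiser | the lab module: the base flask, the reducing agent, the solvent jar]
4. Engineer goes back to the storage bay alone.  [the storage bay: the ether can, the oxidiser | the lab module: the base flask, the reducing agent, the solvent jar]
5. Engineer goes to the lab module with the ether can and the oxidiser.  [the storage bay: — | the lab module: the base flask, the ether can, the oxidiser, the reducing agent, the solvent jar]

5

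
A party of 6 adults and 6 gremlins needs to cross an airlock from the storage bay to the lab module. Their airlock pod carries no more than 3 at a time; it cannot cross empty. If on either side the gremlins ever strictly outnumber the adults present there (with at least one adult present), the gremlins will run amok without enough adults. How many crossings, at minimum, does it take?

impossible

Following every safe sequence of crossings from the start, the most of the 12 that can be at the lab module as the airlock pod arrives there on crossings 1, 3, 5 is 3, 5, 6 respectively; the best ever achieved is 6 of 12.
From crossing 7 on, no configuration arises that was not already reachable earlier: only 17 distinct safe configurations (who is on which side, and where the airlock pod is) can ever be reached, none of them has everyone across, and every continuation just revisits them. They are: 0 adults + 0 gremlins across (airlock pod back at the start); 0 adults + 1 gremlin across (airlock pod there); 0 adults + 1 gremlin across (airlock pod back at the start); 0 adults + 2 gremlins across (airlock pod there); 0 adults + 2 gremlins across (airlock pod back at the start); 0 adults + 3 gremlins across (airlock pod there); 0 adults + 3 gremlins across (airlock pod back at the start); 0 adults + 4 gremlins across (airlock pod there); 0 adults + 4 gremlins across (airlock pod back at the start); 0 adults + 5 gremlins across (airlock pod there); 0 adults + 5 gremlins across (airlock pod back at the start); 0 adults + 6 gremlins across (airlock pod there); 1 adult + 1 gremlin across (airlock pod there); 1 adult + 1 gremlin across (airlock pod back at the start); 2 adults + 2 gremlins across (airlock pod there); 2 adults + 2 gremlins across (airlock pod back at the start); 3 adults + 3 gremlins across (airlock pod there). So no valid plan exists.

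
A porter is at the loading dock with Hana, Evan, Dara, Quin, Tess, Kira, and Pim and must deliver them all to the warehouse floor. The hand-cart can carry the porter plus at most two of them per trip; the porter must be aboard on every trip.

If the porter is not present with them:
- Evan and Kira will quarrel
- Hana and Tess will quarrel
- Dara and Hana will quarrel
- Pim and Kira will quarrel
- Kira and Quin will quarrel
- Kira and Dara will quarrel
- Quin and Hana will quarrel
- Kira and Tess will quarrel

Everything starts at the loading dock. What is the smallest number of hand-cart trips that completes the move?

Counting alone: the porter can take at most 2 across per trip to the warehouse floor, so moving all 7 needs at least 4 loaded trips out, with a return between consecutive ones — at least 7 crossings.
The safety rule pushes this higher. Following every safe sequence of crossings, the most of the 7 that can be at the warehouse floor as the hand-cart arrives there on crossing 7 is 5 — never all 7.
So no plan with fewer than 9 crossings exists, and this one achieves 9:
1. Porter goes to the warehouse floor with Hana and Kira.  [the loading dock: Dara, Evan, Pim, Quin, Tess | the warehouse floor: Hana, Kira]
2. Porter goes back to the loading dock alone.  [the loading dock: Dara, Evan, Pim, Quin, Tess | the warehouse floor: Hana, Kira]
3. Porter goes to the warehouse floor with Evan and Pim.  [the loading dock: Dara, Quin, Tess | the warehouse floor: Evan, Hana, Kira, Pim]
4. Porter goes back to the loading dock with Kira.  [the loading dock: Dara, Kira, Quin, Tess | the warehouse floor: Evan, Hana, Pim]
5. Porter goes to the warehouse floor with Dara and Kira.  [the loading dock: Quin, Tess | the warehouse floor: Dara, Evan, Hana, Kira, Pim]
6. Porter goes back to the loading dock with Hana and Kira.  [the loading dock: Hana, Kira, Quin, Tess | the warehouse floor: Dara, Evan, Pim]
7. Porter goes to the warehouse floor with Quin and Tess.  [the loading dock: Hana, Kira | the warehouse floor: Dara, Evan, Pim, Quin, Tess]
8. Porter goes back to the loading dock alone.  [the loading dock: Hana, Kira | the warehouse floor: Dara, Evan, Pim, Quin, Tess]
9. Porter goes to the warehouse floor with Hana and Kira.  [the loading dock: — | the warehouse floor: Dara, Evan, Hana, Kira, Pim, Quin, Tess]

9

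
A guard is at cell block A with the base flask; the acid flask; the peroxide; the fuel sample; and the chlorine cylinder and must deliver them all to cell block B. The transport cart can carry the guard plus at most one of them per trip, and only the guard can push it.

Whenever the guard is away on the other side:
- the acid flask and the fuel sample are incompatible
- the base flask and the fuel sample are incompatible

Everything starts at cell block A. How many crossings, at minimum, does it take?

Counting alone: the guard can take at most 1 across per trip to cell block B, so moving all 5 needs at least 5 loaded trips out, with a return between consecutive ones — at least 9 crossings.
The safety rule pushes this higher. Following every safe sequence of crossings, the most of the 5 that can be at cell block B as the transport cart arrives there on crossing 9 is 4 — never all 5.
So no plan with fewer than 11 crossings exists, and this one achieves 11:
1. Guard goes to cell block B with the fuel sample.  [cell block A: the acid flask, the base flask, the chlorine cylinder, the peroxide | cell block B: the fuel sample]
2. Guard goes back to cell block A alone.  [cell block A: the acid flask, the base flask, the chlorine cylinder, the peroxide | cell block B: the fuel sample]
3. Guard goes to cell block B with the base flask.  [cell block A: the acid flask, the chlorine cylinder, the peroxide | cell block B: the base flask, the fuel sample]
4. Guard goes back to cell block A with the fuel sample.  [cell block A: the acid flask, the chlorine cylinder, the fuel sample, the peroxide | cell block B: the base flask]
5. Guard goes to cell block B with the acid flask.  [cell block A: the chlorine cylinder, the fuel sample, the peroxide | cell block B: the acid flask, the base flask]
6. Guard goes back to cell block A alone.  [cell block A: the chlorine cylinder, the fuel sample, the peroxide | cell block B: the acid flask, the base flask]
7. Guard goes to cell block B with the peroxide.  [cell block A: the chlorine cylinder, the fuel sample | cell block B: the acid flask, the base flask, the peroxide]
8. Guard goes back to cell block A alone.  [cell block A: the chlorine cylinder, the fuel sample | cell block B: the acid flask, the base flask, the peroxide]
9. Guard goes to cell block B with the chlorine cylinder.  [cell block A: the fuel sample | cell block B: the acid flask, the base flask, the chlorine cylinder, the peroxide]
10. Guard goes back to cell block A alone.  [cell block A: the fuel sample | cell block B: the acid flask, the base flask, the chlorine cylinder, the peroxide]
11. Guard goes to cell block B with the fuel sample.  [cell block A: — | cell block B: the acid flask, the base flask, the chlorine cylinder, the fuel sample, the peroxide]

11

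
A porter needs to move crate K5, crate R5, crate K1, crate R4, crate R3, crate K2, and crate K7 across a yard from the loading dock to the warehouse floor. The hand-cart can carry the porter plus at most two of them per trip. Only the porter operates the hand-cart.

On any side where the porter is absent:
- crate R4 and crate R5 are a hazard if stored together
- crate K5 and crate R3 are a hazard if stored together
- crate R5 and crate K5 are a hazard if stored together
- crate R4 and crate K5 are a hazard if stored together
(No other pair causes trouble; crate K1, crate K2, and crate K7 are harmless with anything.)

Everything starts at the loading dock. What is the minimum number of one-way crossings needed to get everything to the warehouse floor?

11

Counting alone: the porter can take at most 2 across per trip to the warehouse floor, so moving all 7 needs at least 4 loaded trips out, with a return between consecutive ones — at least 7 crossings.
The safety rule pushes this higher. Following every safe sequence of crossings, the most of the 7 that can be at the warehouse floor as the hand-cart arrives there on crossings 7, 9 is 5, 6 respectively — never all 7.
So no plan with fewer than 11 crossings exists, and this one achieves 11:
1. Porter goes to the warehouse floor with crate K5 and crate R5.
2. Porter goes back to the loading dock with crate K5.
3. Porter goes to the warehouse floor with crate K1 and crate K5.
4. Porter goes back to the loading dock with crate K5.
5. Porter goes to the warehouse floor with crate K5 and crate R3.
6. Porter goes back to the loading dock with crate K5.
7. Porter goes to the warehouse floor with crate K2 and crate K5.
8. Porter goes back to the loading dock with crate K5.
9. Porter goes to the warehouse floor with crate K5 and crate K7.
10. Porter goes back to the loading dock with crate K5.
11. Porter goes to the warehouse floor with crate K5 and crate R4.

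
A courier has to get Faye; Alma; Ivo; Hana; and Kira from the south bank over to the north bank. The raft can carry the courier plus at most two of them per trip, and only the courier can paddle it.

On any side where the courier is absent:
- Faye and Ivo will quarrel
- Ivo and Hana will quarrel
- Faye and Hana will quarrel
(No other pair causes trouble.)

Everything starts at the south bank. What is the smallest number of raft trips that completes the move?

7

Counting alone: the courier can take at most 2 across per trip to the north bank, so moving all 5 needs at least 3 loaded trips out, with a return between consecutive ones — at least 5 crossings.
The safety rule pushes this higher. Following every safe sequence of crossings, the most of the 5 that can be at the north bank as the raft arrives there on crossing 5 is 4 — never all 5.
So no plan with fewer than 7 crossings exists, and this one achieves 7:
1. Courier goes to the north bank with Faye and Ivo.  [the south bank: Alma, Hana, Kira | the north bank: Faye, Ivo]
2. Courier goes back to the south bank with Faye.  [the south bank: Alma, Faye, Hana, Kira | the north bank: Ivo]
3. Courier goes to the north bank with Alma and Faye.  [the south bank: Hana, Kira | the north bank: Alma, Faye, Ivo]
4. Courier goes back to the south bank with Faye.  [the south bank: Faye, Hana, Kira | the north bank: Alma, Ivo]
5. Courier goes to the north bank with Faye and Kira.  [the south bank: Hana | the north bank: Alma, Faye, Ivo, Kira]
6. Courier goes back to the south bank with Faye.  [the south bank: Faye, Hana | the north bank: Alma, Ivo, Kira]
7. Courier goes to the north bank with Faye and Hana.  [the south bank: — | the north bank: Alma, Faye, Hana, Ivo, Kira]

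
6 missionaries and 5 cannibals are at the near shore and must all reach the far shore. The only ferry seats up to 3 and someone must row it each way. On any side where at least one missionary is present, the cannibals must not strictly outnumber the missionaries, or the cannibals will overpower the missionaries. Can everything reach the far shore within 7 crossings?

No

Counting alone: each trip to the far shore takes at most 3 across and each return brings at least 1 back, so after t trips out (and t−1 returns) at most 3t − (t−1) of the 11 are across; that first reaches 11 at t = 5, so at least 9 crossings are needed.
Since 7 < 9, 7 crossings cannot be enough. (The shortest complete plan in fact takes 9:)
1. 3 cannibals → the far shore.  (the near shore: 6M 2C; the far shore: 0M 3C)
2. 1 cannibal ← the near shore.  (the near shore: 6M 3C; the far shore: 0M 2C)
3. 3 missionaries → the far shore.  (the near shore: 3M 3C; the far shore: 3M 2C)
4. 1 missionary ← the near shore.  (the near shore: 4M 3C; the far shore: 2M 2C)
5. 2 missionaries and 1 cannibal → the far shore.  (the near shore: 2M 2C; the far shore: 4M 3C)
6. 1 missionary ← the near shore.  (the near shore: 3M 2C; the far shore: 3M 3C)
7. 2 missionaries and 1 cannibal → the far shore.  (the near shore: 1M 1C; the far shore: 5M 4C)
8. 1 missionary ← the near shore.  (the near shore: 2M 1C; the far shore: 4M 4C)
9. 2 missionaries and 1 cannibal → the far shore.  (the near shore: 0M 0C; the far shore: 6M 5C)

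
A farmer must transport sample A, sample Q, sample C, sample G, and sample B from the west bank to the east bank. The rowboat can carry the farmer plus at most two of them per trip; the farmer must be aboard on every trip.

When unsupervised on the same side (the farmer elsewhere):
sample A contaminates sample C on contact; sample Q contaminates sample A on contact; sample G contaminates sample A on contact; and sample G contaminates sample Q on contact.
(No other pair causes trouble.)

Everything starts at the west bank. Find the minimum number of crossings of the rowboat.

Counting alone: the farmer can take at most 2 across per trip to the east bank, so moving all 5 needs at least 3 loaded trips out, with a return between consecutive ones — at least 5 crossings.
The safety rule pushes this higher. Following every safe sequence of crossings, the most of the 5 that can be at the east bank as the rowboat arrives there on crossing 5 is 4 — never all 5.
So no plan with fewer than 7 crossings exists, and this one achieves 7:
1. Farmer goes to the east bank with sample A and sample Q.
2. Farmer goes back to the west bank with sample A.
3. Farmer goes to the east bank with sample A and sample C.
4. Farmer goes back to the west bank with sample A.
5. Farmer goes to the east bank with sample A and sample B.
6. Farmer goes back to the west bank with sample A.
7. Farmer goes to the east bank with sample A and sample G.

7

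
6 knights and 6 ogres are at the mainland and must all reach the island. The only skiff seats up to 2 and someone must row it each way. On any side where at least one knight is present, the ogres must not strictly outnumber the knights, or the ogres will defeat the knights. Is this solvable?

Following every safe sequence of crossings from the start, the most of the 12 that can be at the island as the skiff arrives there on crossings 1, 3, 5, 7, 9 is 2, 3, 4, 5, 6 respectively; the best ever achieved is 6 of 12.
From crossing 11 on, no configuration arises that was not already reachable earlier: only 15 distinct safe configurations (who is on which side, and where the skiff is) can ever be reached, none of them has everyone across, and every continuation just revisits them. They are: 0 knights + 0 ogres across (skiff back at the start); 0 knights + 1 ogre across (skiff there); 0 knights + 1 ogre across (skiff back at the start); 0 knights + 2 ogres across (skiff there); 0 knights + 2 ogres across (skiff back at the start); 0 knights + 3 ogres across (skiff there); 0 knights + 3 ogres across (skiff back at the start); 0 knights + 4 ogres across (skiff there); 0 knights + 4 ogres across (skiff back at the start); 0 knights + 5 ogres across (skiff there); 0 knights + 5 ogres across (skiff back at the start); 0 knights + 6 ogres across (skiff there); 1 knight + 1 ogre across (skiff there); 1 knight + 1 ogre across (skiff back at the start); 2 knights + 2 ogres across (skiff there). So no valid plan exists.

No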